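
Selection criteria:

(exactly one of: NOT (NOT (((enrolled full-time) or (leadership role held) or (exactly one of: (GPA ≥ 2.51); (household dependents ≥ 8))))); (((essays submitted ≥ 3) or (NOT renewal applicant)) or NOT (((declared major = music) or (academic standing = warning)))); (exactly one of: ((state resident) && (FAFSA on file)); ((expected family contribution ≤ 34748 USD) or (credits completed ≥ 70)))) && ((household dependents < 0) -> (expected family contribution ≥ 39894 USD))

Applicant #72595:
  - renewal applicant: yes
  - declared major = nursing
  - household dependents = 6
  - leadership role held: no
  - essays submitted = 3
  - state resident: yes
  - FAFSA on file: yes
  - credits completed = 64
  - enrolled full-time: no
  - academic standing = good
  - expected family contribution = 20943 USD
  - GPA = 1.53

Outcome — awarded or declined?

Awarded

Atomic conditions:
  enrolled full-time: no → false
  leadership role held: no → false
  GPA ≥ 2.51: 1.53 ≥ 2.51 is false
  household dependents ≥ 8: 6 ≥ 8 is false
  essays submitted ≥ 3: 3 ≥ 3 is true
  NOT renewal applicant: yes → false
  declared major = music: nursing == music is false
  academic standing = warning: good == warning is false
  state resident: yes → true
  FAFSA on file: yes → true
  expected family contribution ≤ 34748 USD: 20943 ≤ 34748 is true
  credits completed ≥ 70: 64 ≥ 70 is false
  household dependents < 0: 6 < 0 is false
  expected family contribution ≥ 39894 USD: 20943 ≥ 39894 is false
Combine:
[1.1.1.1.3] exactly-one(false, false) = false
[1.1.1.1] false OR false OR false = false
[1.1.1] NOT false = true
[1.1] NOT true = false
[1.2.1] true OR false = true
[1.2.2.1] false OR false = false
[1.2.2] NOT false = true
[1.2] true OR true = true
[1.3.1] true AND true = true
[1.3.2] true OR false = true
[1.3] exactly-one(true, true) = false
[1] exactly-one(false, true, false) = true
[2] false → false (antecedent false ⇒ implication holds) = true
[root] true AND true = true
Overall: true → awarded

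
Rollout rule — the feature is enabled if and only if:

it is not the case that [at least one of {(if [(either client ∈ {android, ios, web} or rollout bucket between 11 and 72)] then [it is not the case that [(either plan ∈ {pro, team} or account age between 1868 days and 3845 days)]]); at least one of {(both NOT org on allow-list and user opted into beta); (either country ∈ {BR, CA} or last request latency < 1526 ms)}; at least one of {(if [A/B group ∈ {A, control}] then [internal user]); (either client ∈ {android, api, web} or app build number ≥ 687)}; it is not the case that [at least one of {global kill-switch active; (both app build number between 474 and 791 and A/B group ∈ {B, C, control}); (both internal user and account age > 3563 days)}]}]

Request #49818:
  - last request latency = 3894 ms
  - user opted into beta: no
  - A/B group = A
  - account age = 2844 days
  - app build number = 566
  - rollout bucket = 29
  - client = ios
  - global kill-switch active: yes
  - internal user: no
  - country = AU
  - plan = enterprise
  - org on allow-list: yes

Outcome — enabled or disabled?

Atomic conditions:
  client ∈ {android, ios, web}: ios is in the set → true
  rollout bucket between 11 and 72: 29 in [11, 72] is true
  plan ∈ {pro, team}: enterprise is not in the set → false
  account age between 1868 days and 3845 days: 2844 in [1868, 3845] is true
  NOT org on allow-list: yes → false
  user opted into beta: no → false
  country ∈ {BR, CA}: AU is not in the set → false
  last request latency < 1526 ms: 3894 < 1526 is false
  A/B group ∈ {A, control}: A is in the set → true
  internal user: no → false
  client ∈ {android, api, web}: ios is not in the set → false
  app build number ≥ 687: 566 ≥ 687 is false
  global kill-switch active: yes → true
  app build number between 474 and 791: 566 in [474, 791] is true
  A/B group ∈ {B, C, control}: A is not in the set → false
  account age > 3563 days: 2844 > 3563 is false
Combine:
[1.1.1] true OR true = true
[1.1.2.1] false OR true = true
[1.1.2] NOT true = false
[1.1] true → false = false
[1.2.1] false AND false = false
[1.2.2] false OR false = false
[1.2] false OR false = false
[1.3.1] true → false = false
[1.3.2] false OR false = false
[1.3] false OR false = false
[1.4.1.2] true AND false = false
[1.4.1.3] false AND false = false
[1.4.1] true OR false OR false = true
[1.4] NOT true = false
[1] false OR false OR false OR false = false
[root] NOT false = true
Overall: true → enabled

Enabled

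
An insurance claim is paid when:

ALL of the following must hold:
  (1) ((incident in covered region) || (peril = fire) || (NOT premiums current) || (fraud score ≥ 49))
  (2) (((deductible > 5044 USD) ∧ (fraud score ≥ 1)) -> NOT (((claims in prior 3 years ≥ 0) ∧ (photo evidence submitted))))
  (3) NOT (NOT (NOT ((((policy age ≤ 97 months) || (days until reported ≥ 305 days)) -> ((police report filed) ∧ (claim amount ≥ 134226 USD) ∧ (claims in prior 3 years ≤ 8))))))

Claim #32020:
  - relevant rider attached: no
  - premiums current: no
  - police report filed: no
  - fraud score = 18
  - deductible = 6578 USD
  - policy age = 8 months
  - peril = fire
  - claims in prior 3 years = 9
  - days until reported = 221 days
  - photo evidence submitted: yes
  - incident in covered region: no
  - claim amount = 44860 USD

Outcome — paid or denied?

Denied

Atomic conditions:
  incident in covered region: no → false
  peril = fire: fire == fire is true
  NOT premiums current: no → true
  fraud score ≥ 49: 18 ≥ 49 is false
  deductible > 5044 USD: 6578 > 5044 is true
  fraud score ≥ 1: 18 ≥ 1 is true
  claims in prior 3 years ≥ 0: 9 ≥ 0 is true
  photo evidence submitted: yes → true
  policy age ≤ 97 months: 8 ≤ 97 is true
  days until reported ≥ 305 days: 221 ≥ 305 is false
  police report filed: no → false
  claim amount ≥ 134226 USD: 44860 ≥ 134226 is false
  claims in prior 3 years ≤ 8: 9 ≤ 8 is false
Combine:
[1] false OR true OR true OR false = true
[2.1] true AND true = true
[2.2.1] true AND true = true
[2.2] NOT true = false
[2] true → false = false
[3.1.1.1.1] true OR false = true
[3.1.1.1.2] false AND false AND false = false
[3.1.1.1] true → false = false
[3.1.1] NOT false = true
[3.1] NOT true = false
[3] NOT false = true
[root] true AND false AND true = false
Overall: false → denied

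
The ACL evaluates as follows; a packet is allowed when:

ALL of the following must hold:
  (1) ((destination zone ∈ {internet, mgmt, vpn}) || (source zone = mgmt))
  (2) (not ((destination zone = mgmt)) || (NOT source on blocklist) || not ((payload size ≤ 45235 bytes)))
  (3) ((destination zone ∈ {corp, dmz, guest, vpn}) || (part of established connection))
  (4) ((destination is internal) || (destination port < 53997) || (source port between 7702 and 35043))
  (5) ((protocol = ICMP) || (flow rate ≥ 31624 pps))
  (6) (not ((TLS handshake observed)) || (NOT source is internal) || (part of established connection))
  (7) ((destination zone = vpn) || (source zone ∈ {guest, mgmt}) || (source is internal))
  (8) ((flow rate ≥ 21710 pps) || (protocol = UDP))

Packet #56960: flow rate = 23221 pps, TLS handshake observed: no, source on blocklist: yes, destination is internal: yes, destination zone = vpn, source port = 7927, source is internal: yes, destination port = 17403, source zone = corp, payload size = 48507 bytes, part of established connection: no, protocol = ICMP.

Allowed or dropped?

Atomic conditions:
  destination zone ∈ {internet, mgmt, vpn}: vpn is in the set → true
  source zone = mgmt: corp == mgmt is false
  destination zone = mgmt: vpn == mgmt is false
  NOT source on blocklist: yes → false
  payload size ≤ 45235 bytes: 48507 ≤ 45235 is false
  destination zone ∈ {corp, dmz, guest, vpn}: vpn is in the set → true
  part of established connection: no → false
  destination is internal: yes → true
  destination port < 53997: 17403 < 53997 is true
  source port between 7702 and 35043: 7927 in [7702, 35043] is true
  protocol = ICMP: ICMP == ICMP is true
  flow rate ≥ 31624 pps: 23221 ≥ 31624 is false
  TLS handshake observed: no → false
  NOT source is internal: yes → false
  destination zone = vpn: vpn == vpn is true
  source zone ∈ {guest, mgmt}: corp is not in the set → false
  source is internal: yes → true
  flow rate ≥ 21710 pps: 23221 ≥ 21710 is true
  protocol = UDP: ICMP == UDP is false
Combine:
[1] true OR false = true
[2.1] NOT false = true
[2.3] NOT false = true
[2] true OR false OR true = true
[3] true OR false = true
[4] true OR true OR true = true
[5] true OR false = true
[6.1] NOT false = true
[6] true OR false OR false = true
[7] true OR false OR true = true
[8] true OR false = true
[root] true AND true AND true AND true AND true AND true AND true AND true = true
Overall: true → allowed

Allowed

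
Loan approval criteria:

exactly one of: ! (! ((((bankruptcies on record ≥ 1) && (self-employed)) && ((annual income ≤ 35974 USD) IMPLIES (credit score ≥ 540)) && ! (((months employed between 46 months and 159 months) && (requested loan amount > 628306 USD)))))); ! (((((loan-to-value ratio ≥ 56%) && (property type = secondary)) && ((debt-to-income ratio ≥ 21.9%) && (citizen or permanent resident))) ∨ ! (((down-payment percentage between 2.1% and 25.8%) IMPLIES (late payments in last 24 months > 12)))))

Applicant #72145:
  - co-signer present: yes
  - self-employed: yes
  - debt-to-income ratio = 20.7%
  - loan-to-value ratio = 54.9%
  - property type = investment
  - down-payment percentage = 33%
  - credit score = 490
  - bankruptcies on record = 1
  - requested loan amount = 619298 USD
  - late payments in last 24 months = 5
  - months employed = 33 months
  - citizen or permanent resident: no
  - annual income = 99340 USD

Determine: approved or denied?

Denied

Atomic conditions:
  bankruptcies on record ≥ 1: 1 ≥ 1 is true
  self-employed: yes → true
  annual income ≤ 35974 USD: 99340 ≤ 35974 is false
  credit score ≥ 540: 490 ≥ 540 is false
  months employed between 46 months and 159 months: 33 in [46, 159] is false
  requested loan amount > 628306 USD: 619298 > 628306 is false
  loan-to-value ratio ≥ 56%: 54.9 ≥ 56 is false
  property type = secondary: investment == secondary is false
  debt-to-income ratio ≥ 21.9%: 20.7 ≥ 21.9 is false
  citizen or permanent resident: no → false
  down-payment percentage between 2.1% and 25.8%: 33 in [2.1, 25.8] is false
  late payments in last 24 months > 12: 5 > 12 is false
Combine:
[1.1.1.1] true AND true = true
[1.1.1.2] false → false (antecedent false ⇒ implication holds) = true
[1.1.1.3.1] false AND false = false
[1.1.1.3] NOT false = true
[1.1.1] true AND true AND true = true
[1.1] NOT true = false
[1] NOT false = true
[2.1.1.1] false AND false = false
[2.1.1.2] false AND false = false
[2.1.1] false AND false = false
[2.1.2.1] false → false (antecedent false ⇒ implication holds) = true
[2.1.2] NOT true = false
[2.1] false OR false = false
[2] NOT false = true
[root] exactly-one(true, true) = false
Overall: false → denied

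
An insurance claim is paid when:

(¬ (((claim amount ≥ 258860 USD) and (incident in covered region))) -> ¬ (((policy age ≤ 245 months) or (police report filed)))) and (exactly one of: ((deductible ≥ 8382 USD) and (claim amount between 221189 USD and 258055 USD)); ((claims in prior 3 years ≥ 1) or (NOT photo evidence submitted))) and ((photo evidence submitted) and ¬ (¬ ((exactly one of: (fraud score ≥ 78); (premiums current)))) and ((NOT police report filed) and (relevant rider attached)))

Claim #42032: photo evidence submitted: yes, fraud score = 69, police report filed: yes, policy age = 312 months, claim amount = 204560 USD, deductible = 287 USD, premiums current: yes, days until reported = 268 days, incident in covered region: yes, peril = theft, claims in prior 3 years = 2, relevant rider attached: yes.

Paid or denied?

Denied

Atomic conditions:
  claim amount ≥ 258860 USD: 204560 ≥ 258860 is false
  incident in covered region: yes → true
  policy age ≤ 245 months: 312 ≤ 245 is false
  police report filed: yes → true
  deductible ≥ 8382 USD: 287 ≥ 8382 is false
  claim amount between 221189 USD and 258055 USD: 204560 in [221189, 258055] is false
  claims in prior 3 years ≥ 1: 2 ≥ 1 is true
  NOT photo evidence submitted: yes → false
  photo evidence submitted: yes → true
  fraud score ≥ 78: 69 ≥ 78 is false
  premiums current: yes → true
  NOT police report filed: yes → false
  relevant rider attached: yes → true
Combine:
[1.1.1] false AND true = false
[1.1] NOT false = true
[1.2.1] false OR true = true
[1.2] NOT true = false
[1] true → false = false
[2.1] false AND false = false
[2.2] true OR false = true
[2] exactly-one(false, true) = true
[3.2.1.1] exactly-one(false, true) = true
[3.2.1] NOT true = false
[3.2] NOT false = true
[3.3] false AND true = false
[3] true AND true AND false = false
[root] false AND true AND false = false
Overall: false → denied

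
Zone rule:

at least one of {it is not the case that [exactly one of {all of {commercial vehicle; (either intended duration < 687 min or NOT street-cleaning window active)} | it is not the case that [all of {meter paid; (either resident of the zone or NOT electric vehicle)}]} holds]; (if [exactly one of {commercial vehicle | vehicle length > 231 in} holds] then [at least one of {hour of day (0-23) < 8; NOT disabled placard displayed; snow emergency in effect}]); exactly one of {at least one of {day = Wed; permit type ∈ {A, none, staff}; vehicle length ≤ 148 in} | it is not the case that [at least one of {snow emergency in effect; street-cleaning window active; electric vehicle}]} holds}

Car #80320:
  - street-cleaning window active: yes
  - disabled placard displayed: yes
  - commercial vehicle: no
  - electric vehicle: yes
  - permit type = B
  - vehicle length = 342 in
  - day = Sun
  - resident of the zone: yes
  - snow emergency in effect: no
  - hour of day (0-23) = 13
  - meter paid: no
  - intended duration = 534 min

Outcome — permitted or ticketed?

Ticketed

Atomic conditions:
  commercial vehicle: no → false
  intended duration < 687 min: 534 < 687 is true
  NOT street-cleaning window active: yes → false
  meter paid: no → false
  resident of the zone: yes → true
  NOT electric vehicle: yes → false
  vehicle length > 231 in: 342 > 231 is true
  hour of day (0-23) < 8: 13 < 8 is false
  NOT disabled placard displayed: yes → false
  snow emergency in effect: no → false
  day = Wed: Sun == Wed is false
  permit type ∈ {A, none, staff}: B is not in the set → false
  vehicle length ≤ 148 in: 342 ≤ 148 is false
  street-cleaning window active: yes → true
  electric vehicle: yes → true
Combine:
[1.1.1.2] true OR false = true
[1.1.1] false AND true = false
[1.1.2.1.2] true OR false = true
[1.1.2.1] false AND true = false
[1.1.2] NOT false = true
[1.1] exactly-one(false, true) = true
[1] NOT true = false
[2.1] exactly-one(false, true) = true
[2.2] false OR false OR false = false
[2] true → false = false
[3.1] false OR false OR false = false
[3.2.1] false OR true OR true = true
[3.2] NOT true = false
[3] exactly-one(false, false) = false
[root] false OR false OR false = false
Overall: false → ticketed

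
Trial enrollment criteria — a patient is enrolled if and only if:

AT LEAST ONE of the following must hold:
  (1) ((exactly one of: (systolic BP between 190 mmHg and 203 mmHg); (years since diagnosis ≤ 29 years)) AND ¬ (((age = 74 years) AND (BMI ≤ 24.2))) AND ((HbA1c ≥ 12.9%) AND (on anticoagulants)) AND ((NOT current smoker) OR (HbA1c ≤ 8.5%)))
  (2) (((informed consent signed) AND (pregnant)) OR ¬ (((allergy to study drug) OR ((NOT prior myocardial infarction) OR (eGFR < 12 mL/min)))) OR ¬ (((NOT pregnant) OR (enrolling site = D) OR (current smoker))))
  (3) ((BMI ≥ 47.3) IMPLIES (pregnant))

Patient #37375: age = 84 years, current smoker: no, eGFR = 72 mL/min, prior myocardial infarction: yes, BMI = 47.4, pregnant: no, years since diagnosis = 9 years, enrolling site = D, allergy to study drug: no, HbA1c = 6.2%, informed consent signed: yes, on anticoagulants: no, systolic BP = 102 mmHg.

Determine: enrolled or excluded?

Atomic conditions:
  systolic BP between 190 mmHg and 203 mmHg: 102 in [190, 203] is false
  years since diagnosis ≤ 29 years: 9 ≤ 29 is true
  age = 74 years: 84 == 74 is false
  BMI ≤ 24.2: 47.4 ≤ 24.2 is false
  HbA1c ≥ 12.9%: 6.2 ≥ 12.9 is false
  on anticoagulants: no → false
  NOT current smoker: no → true
  HbA1c ≤ 8.5%: 6.2 ≤ 8.5 is true
  informed consent signed: yes → true
  pregnant: no → false
  allergy to study drug: no → false
  NOT prior myocardial infarction: yes → false
  eGFR < 12 mL/min: 72 < 12 is false
  NOT pregnant: no → true
  enrolling site = D: D == D is true
  current smoker: no → false
  BMI ≥ 47.3: 47.4 ≥ 47.3 is true
Combine:
[1.1] exactly-one(false, true) = true
[1.2.1] false AND false = false
[1.2] NOT false = true
[1.3] false AND false = false
[1.4] true OR true = true
[1] true AND true AND false AND true = false
[2.1] true AND false = false
[2.2.1.2] false OR false = false
[2.2.1] false OR false = false
[2.2] NOT false = true
[2.3.1] true OR true OR false = true
[2.3] NOT true = false
[2] false OR true OR false = true
[3] true → false = false
[root] false OR true OR false = true
Overall: true → enrolled

Enrolled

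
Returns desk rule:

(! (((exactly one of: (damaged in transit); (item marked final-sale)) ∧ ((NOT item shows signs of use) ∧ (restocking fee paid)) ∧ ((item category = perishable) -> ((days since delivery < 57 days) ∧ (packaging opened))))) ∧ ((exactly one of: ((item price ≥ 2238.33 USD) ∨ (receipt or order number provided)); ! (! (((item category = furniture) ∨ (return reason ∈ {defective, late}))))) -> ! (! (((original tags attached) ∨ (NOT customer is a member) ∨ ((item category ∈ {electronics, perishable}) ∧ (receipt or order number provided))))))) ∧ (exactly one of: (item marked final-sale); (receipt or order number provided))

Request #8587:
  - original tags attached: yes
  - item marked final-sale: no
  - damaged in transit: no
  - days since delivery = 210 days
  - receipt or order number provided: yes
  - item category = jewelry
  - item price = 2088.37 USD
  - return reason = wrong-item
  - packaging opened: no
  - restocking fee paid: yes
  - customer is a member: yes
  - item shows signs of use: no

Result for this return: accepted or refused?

Atomic conditions:
  damaged in transit: no → false
  item marked final-sale: no → false
  NOT item shows signs of use: no → true
  restocking fee paid: yes → true
  item category = perishable: jewelry == perishable is false
  days since delivery < 57 days: 210 < 57 is false
  packaging opened: no → false
  item price ≥ 2238.33 USD: 2088.37 ≥ 2238.33 is false
  receipt or order number provided: yes → true
  item category = furniture: jewelry == furniture is false
  return reason ∈ {defective, late}: wrong-item is not in the set → false
  original tags attached: yes → true
  NOT customer is a member: yes → false
  item category ∈ {electronics, perishable}: jewelry is not in the set → false
Combine:
[1.1.1.1] exactly-one(false, false) = false
[1.1.1.2] true AND true = true
[1.1.1.3.2] false AND false = false
[1.1.1.3] false → false (antecedent false ⇒ implication holds) = true
[1.1.1] false AND true AND true = false
[1.1] NOT false = true
[1.2.1.1] false OR true = true
[1.2.1.2.1.1] false OR false = false
[1.2.1.2.1] NOT false = true
[1.2.1.2] NOT true = false
[1.2.1] exactly-one(true, false) = true
[1.2.2.1.1.3] false AND true = false
[1.2.2.1.1] true OR false OR false = true
[1.2.2.1] NOT true = false
[1.2.2] NOT false = true
[1.2] true → true = true
[1] true AND true = true
[2] exactly-one(false, true) = true
[root] true AND true = true
Overall: true → accepted

Accepted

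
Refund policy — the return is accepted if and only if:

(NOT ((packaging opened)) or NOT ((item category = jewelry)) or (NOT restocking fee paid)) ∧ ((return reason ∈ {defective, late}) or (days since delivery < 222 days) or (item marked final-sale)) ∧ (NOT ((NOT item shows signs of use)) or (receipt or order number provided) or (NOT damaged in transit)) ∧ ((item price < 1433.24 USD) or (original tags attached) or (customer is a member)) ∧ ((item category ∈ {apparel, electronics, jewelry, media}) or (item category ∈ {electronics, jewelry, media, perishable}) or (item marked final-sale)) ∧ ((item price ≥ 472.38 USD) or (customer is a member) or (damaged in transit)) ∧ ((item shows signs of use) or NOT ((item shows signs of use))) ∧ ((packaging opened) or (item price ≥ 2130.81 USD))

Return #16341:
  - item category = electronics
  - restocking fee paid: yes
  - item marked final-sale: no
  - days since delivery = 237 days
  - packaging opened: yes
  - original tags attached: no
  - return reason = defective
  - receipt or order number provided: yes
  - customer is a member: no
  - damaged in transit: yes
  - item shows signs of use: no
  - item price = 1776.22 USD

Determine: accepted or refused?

Refused

Atomic conditions:
  packaging opened: yes → true
  item category = jewelry: electronics == jewelry is false
  NOT restocking fee paid: yes → false
  return reason ∈ {defective, late}: defective is in the set → true
  days since delivery < 222 days: 237 < 222 is false
  item marked final-sale: no → false
  NOT item shows signs of use: no → true
  receipt or order number provided: yes → true
  NOT damaged in transit: yes → false
  item price < 1433.24 USD: 1776.22 < 1433.24 is false
  original tags attached: no → false
  customer is a member: no → false
  item category ∈ {apparel, electronics, jewelry, media}: electronics is in the set → true
  item category ∈ {electronics, jewelry, media, perishable}: electronics is in the set → true
  item price ≥ 472.38 USD: 1776.22 ≥ 472.38 is true
  damaged in transit: yes → true
  item shows signs of use: no → false
  item price ≥ 2130.81 USD: 1776.22 ≥ 2130.81 is false
Combine:
[1.1] NOT true = false
[1.2] NOT false = true
[1] false OR true OR false = true
[2] true OR false OR false = true
[3.1] NOT true = false
[3] false OR true OR false = true
[4] false OR false OR false = false
[5] true OR true OR false = true
[6] true OR false OR true = true
[7.2] NOT false = true
[7] false OR true = true
[8] true OR false = true
[root] true AND true AND true AND false AND true AND true AND true AND true = false
Overall: false → refused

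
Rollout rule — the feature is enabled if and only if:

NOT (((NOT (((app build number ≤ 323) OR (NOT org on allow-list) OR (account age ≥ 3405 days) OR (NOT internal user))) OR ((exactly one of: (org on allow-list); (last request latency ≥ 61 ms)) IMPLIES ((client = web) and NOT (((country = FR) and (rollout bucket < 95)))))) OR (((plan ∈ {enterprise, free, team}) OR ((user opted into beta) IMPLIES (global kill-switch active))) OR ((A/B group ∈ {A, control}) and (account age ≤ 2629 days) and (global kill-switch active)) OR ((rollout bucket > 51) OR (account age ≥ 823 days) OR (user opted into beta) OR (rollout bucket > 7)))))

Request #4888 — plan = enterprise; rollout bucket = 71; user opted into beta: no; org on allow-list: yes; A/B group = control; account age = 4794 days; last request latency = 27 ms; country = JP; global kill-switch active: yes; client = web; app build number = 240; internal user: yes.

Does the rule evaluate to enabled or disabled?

Atomic conditions:
  app build number ≤ 323: 240 ≤ 323 is true
  NOT org on allow-list: yes → false
  account age ≥ 3405 days: 4794 ≥ 3405 is true
  NOT internal user: yes → false
  org on allow-list: yes → true
  last request latency ≥ 61 ms: 27 ≥ 61 is false
  client = web: web == web is true
  country = FR: JP == FR is false
  rollout bucket < 95: 71 < 95 is true
  plan ∈ {enterprise, free, team}: enterprise is in the set → true
  user opted into beta: no → false
  global kill-switch active: yes → true
  A/B group ∈ {A, control}: control is in the set → true
  account age ≤ 2629 days: 4794 ≤ 2629 is false
  rollout bucket > 51: 71 > 51 is true
  account age ≥ 823 days: 4794 ≥ 823 is true
  rollout bucket > 7: 71 > 7 is true
Combine:
[1.1.1.1] true OR false OR true OR false = true
[1.1.1] NOT true = false
[1.1.2.1] exactly-one(true, false) = true
[1.1.2.2.2.1] false AND true = false
[1.1.2.2.2] NOT false = true
[1.1.2.2] true AND true = true
[1.1.2] true → true = true
[1.1] false OR true = true
[1.2.1.2] false → true (antecedent false ⇒ implication holds) = true
[1.2.1] true OR true = true
[1.2.2] true AND false AND true = false
[1.2.3] true OR true OR false OR true = true
[1.2] true OR false OR true = true
[1] true OR true = true
[root] NOT true = false
Overall: false → disabled

Disabled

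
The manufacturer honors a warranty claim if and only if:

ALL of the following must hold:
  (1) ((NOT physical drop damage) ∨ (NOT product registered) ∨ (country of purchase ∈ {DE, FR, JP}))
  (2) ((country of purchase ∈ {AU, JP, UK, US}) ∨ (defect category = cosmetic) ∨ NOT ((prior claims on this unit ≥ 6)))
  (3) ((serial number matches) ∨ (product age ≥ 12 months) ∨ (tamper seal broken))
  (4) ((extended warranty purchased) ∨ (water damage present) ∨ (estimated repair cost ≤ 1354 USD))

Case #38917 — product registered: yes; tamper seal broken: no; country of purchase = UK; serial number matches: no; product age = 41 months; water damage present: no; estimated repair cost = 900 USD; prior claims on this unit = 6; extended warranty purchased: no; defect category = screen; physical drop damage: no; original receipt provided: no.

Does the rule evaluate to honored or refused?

Honored

Atomic conditions:
  NOT physical drop damage: no → true
  NOT product registered: yes → false
  country of purchase ∈ {DE, FR, JP}: UK is not in the set → false
  country of purchase ∈ {AU, JP, UK, US}: UK is in the set → true
  defect category = cosmetic: screen == cosmetic is false
  prior claims on this unit ≥ 6: 6 ≥ 6 is true
  serial number matches: no → false
  product age ≥ 12 months: 41 ≥ 12 is true
  tamper seal broken: no → false
  extended warranty purchased: no → false
  water damage present: no → false
  estimated repair cost ≤ 1354 USD: 900 ≤ 1354 is true
Combine:
[1] true OR false OR false = true
[2.3] NOT true = false
[2] true OR false OR false = true
[3] false OR true OR false = true
[4] false OR false OR true = true
[root] true AND true AND true AND true = true
Overall: true → honored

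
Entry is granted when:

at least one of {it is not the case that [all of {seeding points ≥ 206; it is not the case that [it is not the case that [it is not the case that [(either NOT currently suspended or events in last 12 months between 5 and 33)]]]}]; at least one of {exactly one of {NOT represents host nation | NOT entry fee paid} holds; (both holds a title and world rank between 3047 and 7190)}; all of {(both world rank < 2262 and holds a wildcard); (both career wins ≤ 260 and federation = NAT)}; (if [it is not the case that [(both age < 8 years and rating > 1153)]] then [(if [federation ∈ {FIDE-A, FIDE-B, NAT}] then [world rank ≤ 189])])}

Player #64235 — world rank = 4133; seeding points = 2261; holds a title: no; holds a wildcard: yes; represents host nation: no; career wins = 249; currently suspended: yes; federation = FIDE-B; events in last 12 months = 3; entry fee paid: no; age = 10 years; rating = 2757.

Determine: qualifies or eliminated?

Eliminated

Atomic conditions:
  seeding points ≥ 206: 2261 ≥ 206 is true
  NOT currently suspended: yes → false
  events in last 12 months between 5 and 33: 3 in [5, 33] is false
  NOT represents host nation: no → true
  NOT entry fee paid: no → true
  holds a title: no → false
  world rank between 3047 and 7190: 4133 in [3047, 7190] is true
  world rank < 2262: 4133 < 2262 is false
  holds a wildcard: yes → true
  career wins ≤ 260: 249 ≤ 260 is true
  federation = NAT: FIDE-B == NAT is false
  age < 8 years: 10 < 8 is false
  rating > 1153: 2757 > 1153 is true
  federation ∈ {FIDE-A, FIDE-B, NAT}: FIDE-B is in the set → true
  world rank ≤ 189: 4133 ≤ 189 is false
Combine:
[1.1.2.1.1.1] false OR false = false
[1.1.2.1.1] NOT false = true
[1.1.2.1] NOT true = false
[1.1.2] NOT false = true
[1.1] true AND true = true
[1] NOT true = false
[2.1] exactly-one(true, true) = false
[2.2] false AND true = false
[2] false OR false = false
[3.1] false AND true = false
[3.2] true AND false = false
[3] false AND false = false
[4.1.1] false AND true = false
[4.1] NOT false = true
[4.2] true → false = false
[4] true → false = false
[root] false OR false OR false OR false = false
Overall: false → eliminated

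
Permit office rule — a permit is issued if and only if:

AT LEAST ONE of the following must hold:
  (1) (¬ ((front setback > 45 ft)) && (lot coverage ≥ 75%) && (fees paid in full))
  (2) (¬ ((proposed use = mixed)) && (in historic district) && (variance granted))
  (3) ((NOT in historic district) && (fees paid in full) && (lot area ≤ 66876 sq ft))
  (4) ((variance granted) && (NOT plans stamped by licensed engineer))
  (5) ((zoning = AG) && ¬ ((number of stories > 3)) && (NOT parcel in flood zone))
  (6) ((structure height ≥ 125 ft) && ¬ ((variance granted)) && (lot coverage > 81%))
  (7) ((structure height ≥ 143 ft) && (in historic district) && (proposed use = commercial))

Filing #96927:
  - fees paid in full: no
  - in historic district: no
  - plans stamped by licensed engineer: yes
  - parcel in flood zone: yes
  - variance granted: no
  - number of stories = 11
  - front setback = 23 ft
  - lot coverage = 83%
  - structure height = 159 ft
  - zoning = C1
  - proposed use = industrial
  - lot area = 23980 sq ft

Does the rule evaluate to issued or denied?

Atomic conditions:
  front setback > 45 ft: 23 > 45 is false
  lot coverage ≥ 75%: 83 ≥ 75 is true
  fees paid in full: no → false
  proposed use = mixed: industrial == mixed is false
  in historic district: no → false
  variance granted: no → false
  NOT in historic district: no → true
  lot area ≤ 66876 sq ft: 23980 ≤ 66876 is true
  NOT plans stamped by licensed engineer: yes → false
  zoning = AG: C1 == AG is false
  number of stories > 3: 11 > 3 is true
  NOT parcel in flood zone: yes → false
  structure height ≥ 125 ft: 159 ≥ 125 is true
  lot coverage > 81%: 83 > 81 is true
  structure height ≥ 143 ft: 159 ≥ 143 is true
  proposed use = commercial: industrial == commercial is false
Combine:
[1.1] NOT false = true
[1] true AND true AND false = false
[2.1] NOT false = true
[2] true AND false AND false = false
[3] true AND false AND true = false
[4] false AND false = false
[5.2] NOT true = false
[5] false AND false AND false = false
[6.2] NOT false = true
[6] true AND true AND true = true
[7] true AND false AND false = false
[root] false OR false OR false OR false OR false OR true OR false = true
Overall: true → issued

Issued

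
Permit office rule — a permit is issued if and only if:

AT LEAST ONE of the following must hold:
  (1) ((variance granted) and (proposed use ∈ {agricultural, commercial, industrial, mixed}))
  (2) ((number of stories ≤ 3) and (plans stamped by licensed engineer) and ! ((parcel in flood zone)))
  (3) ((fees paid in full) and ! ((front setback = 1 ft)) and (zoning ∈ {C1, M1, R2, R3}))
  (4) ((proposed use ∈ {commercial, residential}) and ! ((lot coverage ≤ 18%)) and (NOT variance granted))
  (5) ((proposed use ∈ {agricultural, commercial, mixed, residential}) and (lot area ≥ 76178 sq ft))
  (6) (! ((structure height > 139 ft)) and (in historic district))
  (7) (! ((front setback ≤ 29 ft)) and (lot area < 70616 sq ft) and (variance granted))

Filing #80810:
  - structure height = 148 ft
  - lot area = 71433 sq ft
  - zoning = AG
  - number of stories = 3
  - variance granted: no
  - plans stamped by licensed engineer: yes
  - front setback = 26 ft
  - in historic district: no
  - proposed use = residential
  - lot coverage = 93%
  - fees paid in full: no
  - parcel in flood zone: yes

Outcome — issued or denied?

Issued

Atomic conditions:
  variance granted: no → false
  proposed use ∈ {agricultural, commercial, industrial, mixed}: residential is not in the set → false
  number of stories ≤ 3: 3 ≤ 3 is true
  plans stamped by licensed engineer: yes → true
  parcel in flood zone: yes → true
  fees paid in full: no → false
  front setback = 1 ft: 26 == 1 is false
  zoning ∈ {C1, M1, R2, R3}: AG is not in the set → false
  proposed use ∈ {commercial, residential}: residential is in the set → true
  lot coverage ≤ 18%: 93 ≤ 18 is false
  NOT variance granted: no → true
  proposed use ∈ {agricultural, commercial, mixed, residential}: residential is in the set → true
  lot area ≥ 76178 sq ft: 71433 ≥ 76178 is false
  structure height > 139 ft: 148 > 139 is true
  in historic district: no → false
  front setback ≤ 29 ft: 26 ≤ 29 is true
  lot area < 70616 sq ft: 71433 < 70616 is false
Combine:
[1] false AND false = false
[2.3] NOT true = false
[2] true AND true AND false = false
[3.2] NOT false = true
[3] false AND true AND false = false
[4.2] NOT false = true
[4] true AND true AND true = true
[5] true AND false = false
[6.1] NOT true = false
[6] false AND false = false
[7.1] NOT true = false
[7] false AND false AND false = false
[root] false OR false OR false OR true OR false OR false OR false = true
Overall: true → issued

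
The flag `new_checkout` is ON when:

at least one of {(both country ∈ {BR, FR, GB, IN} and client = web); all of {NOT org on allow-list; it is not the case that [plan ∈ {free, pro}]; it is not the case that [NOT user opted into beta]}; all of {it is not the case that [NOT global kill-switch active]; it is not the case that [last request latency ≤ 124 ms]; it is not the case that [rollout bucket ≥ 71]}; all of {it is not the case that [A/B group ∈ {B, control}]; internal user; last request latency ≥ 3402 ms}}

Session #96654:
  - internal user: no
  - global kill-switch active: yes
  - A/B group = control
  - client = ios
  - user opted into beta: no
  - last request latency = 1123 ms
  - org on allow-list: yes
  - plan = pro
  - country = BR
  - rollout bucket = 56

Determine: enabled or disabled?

Enabled

Atomic conditions:
  country ∈ {BR, FR, GB, IN}: BR is in the set → true
  client = web: ios == web is false
  NOT org on allow-list: yes → false
  plan ∈ {free, pro}: pro is in the set → true
  NOT user opted into beta: no → true
  NOT global kill-switch active: yes → false
  last request latency ≤ 124 ms: 1123 ≤ 124 is false
  rollout bucket ≥ 71: 56 ≥ 71 is false
  A/B group ∈ {B, control}: control is in the set → true
  internal user: no → false
  last request latency ≥ 3402 ms: 1123 ≥ 3402 is false
Combine:
[1] true AND false = false
[2.2] NOT true = false
[2.3] NOT true = false
[2] false AND false AND false = false
[3.1] NOT false = true
[3.2] NOT false = true
[3.3] NOT false = true
[3] true AND true AND true = true
[4.1] NOT true = false
[4] false AND false AND false = false
[root] false OR false OR true OR false = true
Overall: true → enabled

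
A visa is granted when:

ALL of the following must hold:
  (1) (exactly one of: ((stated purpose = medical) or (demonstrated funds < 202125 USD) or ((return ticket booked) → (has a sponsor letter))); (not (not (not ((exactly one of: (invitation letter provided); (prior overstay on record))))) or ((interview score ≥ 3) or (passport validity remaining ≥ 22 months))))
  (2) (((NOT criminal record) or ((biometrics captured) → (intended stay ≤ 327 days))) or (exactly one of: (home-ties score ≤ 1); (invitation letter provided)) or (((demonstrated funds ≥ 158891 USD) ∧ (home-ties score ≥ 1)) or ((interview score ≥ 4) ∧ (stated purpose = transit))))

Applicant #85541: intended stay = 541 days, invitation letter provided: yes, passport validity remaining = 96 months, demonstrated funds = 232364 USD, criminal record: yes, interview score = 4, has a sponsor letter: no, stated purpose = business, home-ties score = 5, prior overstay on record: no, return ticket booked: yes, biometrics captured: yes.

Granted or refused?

Granted

Atomic conditions:
  stated purpose = medical: business == medical is false
  demonstrated funds < 202125 USD: 232364 < 202125 is false
  return ticket booked: yes → true
  has a sponsor letter: no → false
  invitation letter provided: yes → true
  prior overstay on record: no → false
  interview score ≥ 3: 4 ≥ 3 is true
  passport validity remaining ≥ 22 months: 96 ≥ 22 is true
  NOT criminal record: yes → false
  biometrics captured: yes → true
  intended stay ≤ 327 days: 541 ≤ 327 is false
  home-ties score ≤ 1: 5 ≤ 1 is false
  demonstrated funds ≥ 158891 USD: 232364 ≥ 158891 is true
  home-ties score ≥ 1: 5 ≥ 1 is true
  interview score ≥ 4: 4 ≥ 4 is true
  stated purpose = transit: business == transit is false
Combine:
[1.1.3] true → false = false
[1.1] false OR false OR false = false
[1.2.1.1.1.1] exactly-one(true, false) = true
[1.2.1.1.1] NOT true = false
[1.2.1.1] NOT false = true
[1.2.1] NOT true = false
[1.2.2] true OR true = true
[1.2] false OR true = true
[1] exactly-one(false, true) = true
[2.1.2] true → false = false
[2.1] false OR false = false
[2.2] exactly-one(false, true) = true
[2.3.1] true AND true = true
[2.3.2] true AND false = false
[2.3] true OR false = true
[2] false OR true OR true = true
[root] true AND true = true
Overall: true → granted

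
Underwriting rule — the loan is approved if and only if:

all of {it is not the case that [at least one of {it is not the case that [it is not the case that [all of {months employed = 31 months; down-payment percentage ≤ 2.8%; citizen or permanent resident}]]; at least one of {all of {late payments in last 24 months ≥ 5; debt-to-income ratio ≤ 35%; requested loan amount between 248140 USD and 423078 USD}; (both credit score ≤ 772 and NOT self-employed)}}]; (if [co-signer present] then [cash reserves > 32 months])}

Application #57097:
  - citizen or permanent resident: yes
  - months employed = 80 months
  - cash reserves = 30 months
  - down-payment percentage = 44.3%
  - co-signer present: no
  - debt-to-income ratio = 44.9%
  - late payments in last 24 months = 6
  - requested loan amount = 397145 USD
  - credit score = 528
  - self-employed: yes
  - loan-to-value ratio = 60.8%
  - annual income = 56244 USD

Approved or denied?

Atomic conditions:
  months employed = 31 months: 80 == 31 is false
  down-payment percentage ≤ 2.8%: 44.3 ≤ 2.8 is false
  citizen or permanent resident: yes → true
  late payments in last 24 months ≥ 5: 6 ≥ 5 is true
  debt-to-income ratio ≤ 35%: 44.9 ≤ 35 is false
  requested loan amount between 248140 USD and 423078 USD: 397145 in [248140, 423078] is true
  credit score ≤ 772: 528 ≤ 772 is true
  NOT self-employed: yes → false
  co-signer present: no → false
  cash reserves > 32 months: 30 > 32 is false
Combine:
[1.1.1.1.1] false AND false AND true = false
[1.1.1.1] NOT false = true
[1.1.1] NOT true = false
[1.1.2.1] true AND false AND true = false
[1.1.2.2] true AND false = false
[1.1.2] false OR false = false
[1.1] false OR false = false
[1] NOT false = true
[2] false → false (antecedent false ⇒ implication holds) = true
[root] true AND true = true
Overall: true → approved

Approved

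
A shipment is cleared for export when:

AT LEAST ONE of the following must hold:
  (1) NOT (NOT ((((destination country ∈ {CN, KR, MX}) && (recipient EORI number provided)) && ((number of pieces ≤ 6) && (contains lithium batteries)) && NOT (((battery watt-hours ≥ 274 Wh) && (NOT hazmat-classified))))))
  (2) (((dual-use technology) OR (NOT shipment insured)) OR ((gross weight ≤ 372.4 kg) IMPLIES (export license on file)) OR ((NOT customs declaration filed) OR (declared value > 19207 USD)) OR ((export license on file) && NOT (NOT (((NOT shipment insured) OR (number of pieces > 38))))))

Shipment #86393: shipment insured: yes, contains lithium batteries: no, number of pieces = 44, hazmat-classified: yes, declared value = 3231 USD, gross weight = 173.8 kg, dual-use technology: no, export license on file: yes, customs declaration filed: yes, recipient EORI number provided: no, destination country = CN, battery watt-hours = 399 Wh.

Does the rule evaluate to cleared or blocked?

Atomic conditions:
  destination country ∈ {CN, KR, MX}: CN is in the set → true
  recipient EORI number provided: no → false
  number of pieces ≤ 6: 44 ≤ 6 is false
  contains lithium batteries: no → false
  battery watt-hours ≥ 274 Wh: 399 ≥ 274 is true
  NOT hazmat-classified: yes → false
  dual-use technology: no → false
  NOT shipment insured: yes → false
  gross weight ≤ 372.4 kg: 173.8 ≤ 372.4 is true
  export license on file: yes → true
  NOT customs declaration filed: yes → false
  declared value > 19207 USD: 3231 > 19207 is false
  number of pieces > 38: 44 > 38 is true
Combine:
[1.1.1.1] true AND false = false
[1.1.1.2] false AND false = false
[1.1.1.3.1] true AND false = false
[1.1.1.3] NOT false = true
[1.1.1] false AND false AND true = false
[1.1] NOT false = true
[1] NOT true = false
[2.1] false OR false = false
[2.2] true → true = true
[2.3] false OR false = false
[2.4.2.1.1] false OR true = true
[2.4.2.1] NOT true = false
[2.4.2] NOT false = true
[2.4] true AND true = true
[2] false OR true OR false OR true = true
[root] false OR true = true
Overall: true → cleared

Cleared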